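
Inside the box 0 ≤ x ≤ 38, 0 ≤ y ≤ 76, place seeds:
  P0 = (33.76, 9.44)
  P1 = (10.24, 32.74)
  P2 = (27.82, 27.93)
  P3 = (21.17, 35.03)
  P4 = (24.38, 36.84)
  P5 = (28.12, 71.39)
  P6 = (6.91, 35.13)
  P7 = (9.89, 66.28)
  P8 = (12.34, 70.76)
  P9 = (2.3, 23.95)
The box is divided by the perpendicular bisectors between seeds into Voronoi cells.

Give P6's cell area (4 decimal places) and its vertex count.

Area of P6's cell: 243.6363 (5 vertices)

1. box [0,38]×[0,76]: [(0, 0) (38, 0) (38, 76) (0, 76)]
2. ⊥bis P6·P0 via (20.335,22.285): [(0, 1.0318) (38, 40.7476) (38, 76) (0, 76)]  |A|=2094.1907
3. ⊥bis P6·P1 via (8.575,33.935): [(0, 21.9874) (38, 74.933) (38, 76) (0, 76)]  |A|=1046.5121
4. ⊥bis P6·P2 via (17.365,31.53): [(0, 21.9874) (27.0629, 59.6943) (32.6775, 76) (0, 76)]  |A|=997.2834
5. ⊥bis P6·P3 via (14.04,35.08): [(0, 21.9874) (14.0858, 41.6132) (14.327, 76) (0, 76)]  |A|=626.7345
6. ⊥bis P6·P4 via (15.645,35.985): [(0, 21.9874) (14.0858, 41.6132) (14.1532, 51.2256) (11.7282, 76) (0, 76)]  |A|=594.5437
7. ⊥bis P6·P5 via (17.515,53.26): [(0, 63.5053) (0, 21.9874) (14.0858, 41.6132) (14.1532, 51.2256) (13.7378, 55.4694)]  |A|=388.3246
8. ⊥bis P6·P7 via (8.4,50.705): [(0, 51.5086) (0, 21.9874) (14.0858, 41.6132) (14.1457, 50.1553)]  |A|=268.3725
9. ⊥bis P6·P8 via (9.625,52.945): [(0, 51.5086) (0, 21.9874) (14.0858, 41.6132) (14.1457, 50.1553)]  |A|=268.3725
10. ⊥bis P6·P9 via (4.605,29.54): [(0, 51.5086) (0, 31.4388) (5.2344, 29.2805) (14.0858, 41.6132) (14.1457, 50.1553)]  |A|=243.6363
11. canonical 5-gon: [(0, 51.5086) (0, 31.4388) (5.2344, 29.2805) (14.0858, 41.6132) (14.1457, 50.1553)]
12. shoelace: 243.6363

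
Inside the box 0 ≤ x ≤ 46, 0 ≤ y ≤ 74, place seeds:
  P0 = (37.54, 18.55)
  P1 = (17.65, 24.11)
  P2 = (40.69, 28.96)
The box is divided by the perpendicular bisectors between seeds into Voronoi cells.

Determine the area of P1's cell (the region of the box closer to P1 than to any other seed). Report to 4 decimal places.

1. box [0,46]×[0,74]: [(0, 0) (46, 0) (46, 74) (0, 74)]
2. ⊥bis P1·P0 via (27.595,21.33): [(0, 0) (21.6325, 0) (42.3182, 74) (0, 74)]  |A|=2366.176
3. ⊥bis P1·P2 via (29.17,26.535): [(0, 0) (21.6325, 0) (29.1184, 26.7799) (19.1785, 74) (0, 74)]  |A|=1819.8445
4. canonical 5-gon: [(0, 0) (21.6325, 0) (29.1184, 26.7799) (19.1785, 74) (0, 74)]
5. shoelace: 1819.8445

Area of P1's cell: 1819.8445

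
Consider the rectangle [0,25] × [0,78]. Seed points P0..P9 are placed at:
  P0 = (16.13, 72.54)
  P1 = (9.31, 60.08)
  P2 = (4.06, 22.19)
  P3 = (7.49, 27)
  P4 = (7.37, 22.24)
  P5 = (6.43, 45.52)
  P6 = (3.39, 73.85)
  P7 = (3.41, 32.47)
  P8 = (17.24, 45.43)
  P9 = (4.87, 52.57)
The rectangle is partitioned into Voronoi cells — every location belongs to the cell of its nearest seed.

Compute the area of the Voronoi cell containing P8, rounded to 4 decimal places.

Area of P8's cell: 294.9538

1. box [0,25]×[0,78]: [(0, 0) (25, 0) (25, 78) (0, 78)]
2. ⊥bis P8·P0 via (16.685,58.985): [(0, 58.3018) (0, 0) (25, 0) (25, 59.3255)]  |A|=1470.3412
3. ⊥bis P8·P1 via (13.275,52.755): [(0, 45.5693) (0, 0) (25, 0) (25, 59.1017)]  |A|=1308.3874
4. ⊥bis P8·P2 via (10.65,33.81): [(0, 45.5693) (0, 39.8499) (25, 25.6717) (25, 59.1017)]  |A|=489.3669
5. ⊥bis P8·P3 via (12.365,36.215): [(0, 45.5693) (0, 42.7564) (25, 29.5307) (25, 59.1017)]  |A|=404.7978
6. ⊥bis P8·P4 via (12.305,33.835): [(0, 45.5693) (0, 42.7564) (25, 29.5307) (25, 59.1017)]  |A|=404.7978
7. ⊥bis P8·P5 via (11.835,45.475): [(11.8894, 52.005) (11.7606, 36.5348) (25, 29.5307) (25, 59.1017)]  |A|=296.7066
8. ⊥bis P8·P6 via (10.315,59.64): [(11.8894, 52.005) (11.7606, 36.5348) (25, 29.5307) (25, 59.1017)]  |A|=296.7066
9. ⊥bis P8·P7 via (10.325,38.95): [(11.8894, 52.005) (11.7679, 37.4103) (13.4021, 35.6664) (25, 29.5307) (25, 59.1017)]  |A|=295.9848
10. ⊥bis P8·P9 via (11.055,49): [(13.1985, 52.7136) (11.8762, 50.4227) (11.7679, 37.4103) (13.4021, 35.6664) (25, 29.5307) (25, 59.1017)]  |A|=294.9538
11. canonical 6-gon: [(13.1985, 52.7136) (11.8762, 50.4227) (11.7679, 37.4103) (13.4021, 35.6664) (25, 29.5307) (25, 59.1017)]
12. shoelace: 294.9538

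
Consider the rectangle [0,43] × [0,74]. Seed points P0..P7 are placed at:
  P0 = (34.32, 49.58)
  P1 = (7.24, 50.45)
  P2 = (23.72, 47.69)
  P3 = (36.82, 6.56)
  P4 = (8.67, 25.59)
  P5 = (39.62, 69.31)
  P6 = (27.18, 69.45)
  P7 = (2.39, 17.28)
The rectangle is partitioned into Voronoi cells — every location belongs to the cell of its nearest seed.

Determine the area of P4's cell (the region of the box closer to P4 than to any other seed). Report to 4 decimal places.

Area of P4's cell: 498.7473

1. box [0,43]×[0,74]: [(0, 0) (43, 0) (43, 74) (0, 74)]
2. ⊥bis P4·P0 via (21.495,37.585): [(0, 60.5674) (0, 0) (43, 0) (43, 14.592)]  |A|=1615.9251
3. ⊥bis P4·P1 via (7.955,38.02): [(20.4177, 38.7369) (0, 37.5624) (0, 0) (43, 0) (43, 14.592)]  |A|=1381.0715
4. ⊥bis P4·P2 via (16.195,36.64): [(33.2268, 25.0414) (13.6846, 38.3496) (0, 37.5624) (0, 0) (43, 0) (43, 14.592)]  |A|=1332.4847
5. ⊥bis P4·P3 via (22.745,16.075): [(30.2, 27.1027) (13.6846, 38.3496) (0, 37.5624) (0, 0) (11.878, 0)]  |A|=811.6085
6. ⊥bis P4·P5 via (24.145,47.45): [(30.2, 27.1027) (13.6846, 38.3496) (0, 37.5624) (0, 0) (11.878, 0)]  |A|=811.6085
7. ⊥bis P4·P6 via (17.925,47.52): [(30.2, 27.1027) (13.6846, 38.3496) (0, 37.5624) (0, 0) (11.878, 0)]  |A|=811.6085
8. ⊥bis P4·P7 via (5.53,21.435): [(19.3223, 11.012) (30.2, 27.1027) (13.6846, 38.3496) (0, 37.5624) (0, 25.6141)]  |A|=498.7473
9. canonical 5-gon: [(19.3223, 11.012) (30.2, 27.1027) (13.6846, 38.3496) (0, 37.5624) (0, 25.6141)]
10. shoelace: 498.7473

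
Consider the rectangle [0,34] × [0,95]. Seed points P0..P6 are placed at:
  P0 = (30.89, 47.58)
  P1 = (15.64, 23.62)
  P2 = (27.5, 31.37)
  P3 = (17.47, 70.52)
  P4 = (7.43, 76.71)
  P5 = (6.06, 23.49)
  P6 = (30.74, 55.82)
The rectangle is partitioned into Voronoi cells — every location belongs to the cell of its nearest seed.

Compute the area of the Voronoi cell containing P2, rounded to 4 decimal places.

Area of P2's cell: 340.5342

1. box [0,34]×[0,95]: [(0, 0) (34, 0) (34, 95) (0, 95)]
2. ⊥bis P2·P0 via (29.195,39.475): [(0, 45.5806) (0, 0) (34, 0) (34, 38.4701)]  |A|=1428.8616
3. ⊥bis P2·P1 via (21.57,27.495): [(11.2955, 43.2183) (34, 8.4731) (34, 38.4701)]  |A|=340.5342
4. ⊥bis P2·P3 via (22.485,50.945): [(11.2955, 43.2183) (34, 8.4731) (34, 38.4701)]  |A|=340.5342
5. ⊥bis P2·P4 via (17.465,54.04): [(11.2955, 43.2183) (34, 8.4731) (34, 38.4701)]  |A|=340.5342
6. ⊥bis P2·P5 via (16.78,27.43): [(11.2955, 43.2183) (34, 8.4731) (34, 38.4701)]  |A|=340.5342
7. ⊥bis P2·P6 via (29.12,43.595): [(11.2955, 43.2183) (34, 8.4731) (34, 38.4701)]  |A|=340.5342
8. canonical 3-gon: [(11.2955, 43.2183) (34, 8.4731) (34, 38.4701)]
9. shoelace: 340.5342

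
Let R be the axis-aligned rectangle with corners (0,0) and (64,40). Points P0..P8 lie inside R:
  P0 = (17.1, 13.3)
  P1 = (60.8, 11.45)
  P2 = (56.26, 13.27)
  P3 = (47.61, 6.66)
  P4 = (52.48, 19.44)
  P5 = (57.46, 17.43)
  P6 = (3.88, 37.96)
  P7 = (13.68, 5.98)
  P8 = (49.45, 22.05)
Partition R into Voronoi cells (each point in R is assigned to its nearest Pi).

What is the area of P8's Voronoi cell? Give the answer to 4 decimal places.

Area of P8's cell: 631.2396

1. box [0,64]×[0,40]: [(0, 0) (64, 0) (64, 40) (0, 40)]
2. ⊥bis P8·P0 via (33.275,17.675): [(38.0557, 0) (64, 0) (64, 40) (27.2366, 40)]  |A|=1254.1546
3. ⊥bis P8·P1 via (55.125,16.75): [(38.0557, 0) (39.4818, 0) (64, 26.2529) (64, 40) (27.2366, 40)]  |A|=932.3174
4. ⊥bis P8·P2 via (52.855,17.66): [(36.6737, 5.1094) (64, 26.3044) (64, 40) (27.2366, 40)]  |A|=828.475
5. ⊥bis P8·P3 via (48.53,14.355): [(33.6932, 16.1289) (48.5854, 14.3484) (64, 26.3044) (64, 40) (27.2366, 40)]  |A|=749.0763
6. ⊥bis P8·P4 via (50.965,20.745): [(33.6932, 16.1289) (45.7473, 14.6877) (64, 35.8776) (64, 40) (27.2366, 40)]  |A|=642.1266
7. ⊥bis P8·P5 via (53.455,19.74): [(33.6932, 16.1289) (45.7473, 14.6877) (60.2556, 31.5306) (64, 38.0226) (64, 40) (27.2366, 40)]  |A|=638.1108
8. ⊥bis P8·P6 via (26.665,30.005): [(28.5104, 35.2906) (33.6932, 16.1289) (45.7473, 14.6877) (60.2556, 31.5306) (64, 38.0226) (64, 40) (30.1546, 40)]  |A|=631.2396
9. ⊥bis P8·P7 via (31.565,14.015): [(28.5104, 35.2906) (33.6932, 16.1289) (45.7473, 14.6877) (60.2556, 31.5306) (64, 38.0226) (64, 40) (30.1546, 40)]  |A|=631.2396
10. canonical 7-gon: [(28.5104, 35.2906) (33.6932, 16.1289) (45.7473, 14.6877) (60.2556, 31.5306) (64, 38.0226) (64, 40) (30.1546, 40)]
11. shoelace: 631.2396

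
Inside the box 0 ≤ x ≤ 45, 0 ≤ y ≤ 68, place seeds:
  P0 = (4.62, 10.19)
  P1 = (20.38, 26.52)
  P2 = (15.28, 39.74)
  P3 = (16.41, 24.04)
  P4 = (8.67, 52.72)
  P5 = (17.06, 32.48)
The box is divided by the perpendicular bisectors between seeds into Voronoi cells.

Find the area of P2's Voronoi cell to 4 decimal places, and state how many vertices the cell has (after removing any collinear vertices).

1. box [0,45]×[0,68]: [(0, 0) (45, 0) (45, 68) (0, 68)]
2. ⊥bis P2·P0 via (9.95,24.965): [(0, 28.5544) (45, 12.3209) (45, 68) (0, 68)]  |A|=2140.3055
3. ⊥bis P2·P1 via (17.83,33.13): [(0, 28.5544) (3.0848, 27.4416) (45, 43.6116) (45, 68) (0, 68)]  |A|=1484.5266
4. ⊥bis P2·P3 via (15.845,31.89): [(0, 30.7496) (14.3338, 31.7812) (45, 43.6116) (45, 68) (0, 68)]  |A|=1455.8418
5. ⊥bis P2·P4 via (11.975,46.23): [(0, 40.1318) (0, 30.7496) (14.3338, 31.7812) (45, 43.6116) (45, 63.0478)]  |A|=717.383
6. ⊥bis P2·P5 via (16.17,36.11): [(0, 40.1318) (0, 32.1455) (41.9196, 42.4233) (45, 43.6116) (45, 63.0478)]  |A|=626.0848
7. canonical 5-gon: [(0, 40.1318) (0, 32.1455) (41.9196, 42.4233) (45, 43.6116) (45, 63.0478)]
8. shoelace: 626.0848

Area of P2's cell: 626.0848 (5 vertices)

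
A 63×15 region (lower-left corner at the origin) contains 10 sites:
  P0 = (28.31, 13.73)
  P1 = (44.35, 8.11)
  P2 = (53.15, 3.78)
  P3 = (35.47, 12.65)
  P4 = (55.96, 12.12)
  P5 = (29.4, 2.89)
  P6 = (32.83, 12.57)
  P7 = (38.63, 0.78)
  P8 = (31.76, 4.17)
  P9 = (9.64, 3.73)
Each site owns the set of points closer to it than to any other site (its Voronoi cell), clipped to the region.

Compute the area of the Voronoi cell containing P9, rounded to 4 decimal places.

1. box [0,63]×[0,15]: [(0, 0) (63, 0) (63, 15) (0, 15)]
2. ⊥bis P9·P0 via (18.975,8.73): [(0, 0) (23.651, 0) (15.6167, 15) (0, 15)]  |A|=294.5072
3. ⊥bis P9·P1 via (26.995,5.92): [(0, 0) (23.651, 0) (15.6167, 15) (0, 15)]  |A|=294.5072
4. ⊥bis P9·P2 via (31.395,3.755): [(0, 0) (23.651, 0) (15.6167, 15) (0, 15)]  |A|=294.5072
5. ⊥bis P9·P3 via (22.555,8.19): [(0, 0) (23.651, 0) (15.6167, 15) (0, 15)]  |A|=294.5072
6. ⊥bis P9·P4 via (32.8,7.925): [(0, 0) (23.651, 0) (15.6167, 15) (0, 15)]  |A|=294.5072
7. ⊥bis P9·P5 via (19.52,3.31): [(0, 0) (19.3793, 0) (19.6934, 7.3888) (15.6167, 15) (0, 15)]  |A|=278.726
8. ⊥bis P9·P6 via (21.235,8.15): [(0, 0) (19.3793, 0) (19.6934, 7.3888) (15.6167, 15) (0, 15)]  |A|=278.726
9. ⊥bis P9·P7 via (24.135,2.255): [(0, 0) (19.3793, 0) (19.6934, 7.3888) (15.6167, 15) (0, 15)]  |A|=278.726
10. ⊥bis P9·P8 via (20.7,3.95): [(0, 0) (19.3793, 0) (19.6934, 7.3888) (15.6167, 15) (0, 15)]  |A|=278.726
11. canonical 5-gon: [(0, 0) (19.3793, 0) (19.6934, 7.3888) (15.6167, 15) (0, 15)]
12. shoelace: 278.726

Area of P9's cell: 278.7260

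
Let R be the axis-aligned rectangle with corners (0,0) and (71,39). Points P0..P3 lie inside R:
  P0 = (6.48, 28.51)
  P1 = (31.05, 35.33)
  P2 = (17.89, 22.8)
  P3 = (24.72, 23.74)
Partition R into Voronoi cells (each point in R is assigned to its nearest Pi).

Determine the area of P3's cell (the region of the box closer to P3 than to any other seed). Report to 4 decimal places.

Area of P3's cell: 941.9051

1. box [0,71]×[0,39]: [(0, 0) (71, 0) (71, 39) (0, 39)]
2. ⊥bis P3·P0 via (15.6,26.125): [(8.768, 0) (71, 0) (71, 39) (18.967, 39)]  |A|=2228.1685
3. ⊥bis P3·P1 via (27.885,29.535): [(17.9157, 34.9799) (8.768, 0) (71, 0) (71, 5.9873)]  |A|=1247.3495
4. ⊥bis P3·P2 via (21.305,23.27): [(19.8379, 33.93) (24.5076, 0) (71, 0) (71, 5.9873)]  |A|=941.9051
5. canonical 4-gon: [(19.8379, 33.93) (24.5076, 0) (71, 0) (71, 5.9873)]
6. shoelace: 941.9051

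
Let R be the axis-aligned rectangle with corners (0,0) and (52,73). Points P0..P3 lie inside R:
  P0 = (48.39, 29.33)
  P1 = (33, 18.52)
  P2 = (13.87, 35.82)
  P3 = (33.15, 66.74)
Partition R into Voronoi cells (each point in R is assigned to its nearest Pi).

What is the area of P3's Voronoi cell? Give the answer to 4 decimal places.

Area of P3's cell: 1033.3421

1. box [0,52]×[0,73]: [(0, 0) (52, 0) (52, 73) (0, 73)]
2. ⊥bis P3·P0 via (40.77,48.035): [(0, 31.4262) (52, 52.6099) (52, 73) (0, 73)]  |A|=1611.0624
3. ⊥bis P3·P1 via (33.075,42.63): [(0, 42.7329) (27.5444, 42.6472) (52, 52.6099) (52, 73) (0, 73)]  |A|=1455.3443
4. ⊥bis P3·P2 via (23.51,51.28): [(0, 65.9395) (33.4781, 45.0644) (52, 52.6099) (52, 73) (0, 73)]  |A|=1033.3421
5. canonical 5-gon: [(0, 65.9395) (33.4781, 45.0644) (52, 52.6099) (52, 73) (0, 73)]
6. shoelace: 1033.3421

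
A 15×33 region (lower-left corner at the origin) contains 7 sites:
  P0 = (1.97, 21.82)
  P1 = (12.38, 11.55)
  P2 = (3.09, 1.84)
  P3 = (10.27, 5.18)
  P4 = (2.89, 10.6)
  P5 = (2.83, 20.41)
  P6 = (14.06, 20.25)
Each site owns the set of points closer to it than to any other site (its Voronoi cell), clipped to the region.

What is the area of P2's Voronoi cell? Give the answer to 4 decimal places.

Area of P2's cell: 42.6716

1. box [0,15]×[0,33]: [(0, 0) (15, 0) (15, 33) (0, 33)]
2. ⊥bis P2·P0 via (2.53,11.83): [(0, 11.6882) (0, 0) (15, 0) (15, 12.529)]  |A|=181.629
3. ⊥bis P2·P1 via (7.735,6.695): [(2.3768, 11.8214) (0, 11.6882) (0, 0) (14.7327, 0)]  |A|=100.9709
4. ⊥bis P2·P3 via (6.68,3.51): [(3.1641, 11.0682) (2.3768, 11.8214) (0, 11.6882) (0, 0) (8.3128, 0)]  |A|=65.4425
5. ⊥bis P2·P4 via (2.99,6.22): [(5.3938, 6.2749) (0, 6.1517) (0, 0) (8.3128, 0)]  |A|=42.6716
6. ⊥bis P2·P5 via (2.96,11.125): [(5.3938, 6.2749) (0, 6.1517) (0, 0) (8.3128, 0)]  |A|=42.6716
7. ⊥bis P2·P6 via (8.575,11.045): [(5.3938, 6.2749) (0, 6.1517) (0, 0) (8.3128, 0)]  |A|=42.6716
8. canonical 4-gon: [(5.3938, 6.2749) (0, 6.1517) (0, 0) (8.3128, 0)]
9. shoelace: 42.6716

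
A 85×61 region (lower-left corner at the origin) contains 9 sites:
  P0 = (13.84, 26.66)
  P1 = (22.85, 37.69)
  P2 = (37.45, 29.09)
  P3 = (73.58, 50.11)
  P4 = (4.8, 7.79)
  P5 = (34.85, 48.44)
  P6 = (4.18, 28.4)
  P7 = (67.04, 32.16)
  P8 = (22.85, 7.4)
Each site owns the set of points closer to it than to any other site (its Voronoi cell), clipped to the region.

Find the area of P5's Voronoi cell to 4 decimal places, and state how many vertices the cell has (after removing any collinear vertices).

Area of P5's cell: 667.3092 (5 vertices)

1. box [0,85]×[0,61]: [(0, 0) (85, 0) (85, 61) (0, 61)]
2. ⊥bis P5·P0 via (24.345,37.55): [(63.2712, 0) (85, 0) (85, 61) (0.0356, 61)]  |A|=3254.144
3. ⊥bis P5·P1 via (28.85,43.065): [(67.4291, 0) (85, 0) (85, 61) (12.7832, 61)]  |A|=2738.5251
4. ⊥bis P5·P2 via (36.15,38.765): [(33.0725, 38.3515) (85, 45.3288) (85, 61) (12.7832, 61)]  |A|=1224.6835
5. ⊥bis P5·P3 via (54.215,49.275): [(33.0725, 38.3515) (54.5615, 41.2389) (53.7094, 61) (12.7832, 61)]  |A|=677.012
6. ⊥bis P5·P4 via (19.825,28.115): [(33.0725, 38.3515) (54.5615, 41.2389) (53.7094, 61) (12.7832, 61)]  |A|=677.012
7. ⊥bis P5·P6 via (19.515,38.42): [(33.0725, 38.3515) (54.5615, 41.2389) (53.7094, 61) (12.7832, 61)]  |A|=677.012
8. ⊥bis P5·P7 via (50.945,40.3): [(33.0725, 38.3515) (51.1908, 40.786) (54.3147, 46.9628) (53.7094, 61) (12.7832, 61)]  |A|=667.3092
9. ⊥bis P5·P8 via (28.85,27.92): [(33.0725, 38.3515) (51.1908, 40.786) (54.3147, 46.9628) (53.7094, 61) (12.7832, 61)]  |A|=667.3092
10. canonical 5-gon: [(33.0725, 38.3515) (51.1908, 40.786) (54.3147, 46.9628) (53.7094, 61) (12.7832, 61)]
11. shoelace: 667.3092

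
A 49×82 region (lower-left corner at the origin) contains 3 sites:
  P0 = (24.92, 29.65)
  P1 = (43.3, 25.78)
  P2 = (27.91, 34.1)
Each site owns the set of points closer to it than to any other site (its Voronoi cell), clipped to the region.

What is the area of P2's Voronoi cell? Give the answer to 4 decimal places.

Area of P2's cell: 2106.4925

1. box [0,49]×[0,82]: [(0, 0) (49, 0) (49, 82) (0, 82)]
2. ⊥bis P2·P0 via (26.415,31.875): [(0, 49.6235) (49, 16.6999) (49, 82) (0, 82)]  |A|=2393.0763
3. ⊥bis P2·P1 via (35.605,29.94): [(0, 49.6235) (33.9236, 26.8299) (49, 54.7175) (49, 82) (0, 82)]  |A|=2106.4925
4. canonical 5-gon: [(0, 49.6235) (33.9236, 26.8299) (49, 54.7175) (49, 82) (0, 82)]
5. shoelace: 2106.4925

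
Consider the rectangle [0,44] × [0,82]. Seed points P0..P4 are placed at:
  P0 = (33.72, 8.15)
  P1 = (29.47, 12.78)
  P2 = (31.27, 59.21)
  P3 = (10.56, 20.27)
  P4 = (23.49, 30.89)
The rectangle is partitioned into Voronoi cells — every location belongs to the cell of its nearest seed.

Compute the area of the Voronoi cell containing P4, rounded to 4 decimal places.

1. box [0,44]×[0,82]: [(0, 0) (44, 0) (44, 82) (0, 82)]
2. ⊥bis P4·P0 via (28.605,19.52): [(0, 6.6515) (44, 26.4457) (44, 82) (0, 82)]  |A|=2879.8607
3. ⊥bis P4·P1 via (26.48,21.835): [(0, 13.0912) (44, 27.6202) (44, 82) (0, 82)]  |A|=2712.3499
4. ⊥bis P4·P2 via (27.38,45.05): [(0, 52.5718) (0, 13.0912) (44, 27.6202) (44, 40.4842)]  |A|=1151.581
5. ⊥bis P4·P3 via (17.025,25.58): [(0, 52.5718) (0, 46.3082) (21.4619, 20.178) (44, 27.6202) (44, 40.4842)]  |A|=795.1311
6. canonical 5-gon: [(0, 52.5718) (0, 46.3082) (21.4619, 20.178) (44, 27.6202) (44, 40.4842)]
7. shoelace: 795.1311

Area of P4's cell: 795.1311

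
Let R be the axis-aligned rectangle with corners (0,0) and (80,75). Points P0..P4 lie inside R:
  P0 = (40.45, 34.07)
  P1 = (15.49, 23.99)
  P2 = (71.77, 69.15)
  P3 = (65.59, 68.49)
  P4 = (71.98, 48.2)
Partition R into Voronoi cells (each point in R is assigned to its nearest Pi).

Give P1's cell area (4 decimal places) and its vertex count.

Area of P1's cell: 1841.2067 (4 vertices)

1. box [0,80]×[0,75]: [(0, 0) (80, 0) (80, 75) (0, 75)]
2. ⊥bis P1·P0 via (27.97,29.03): [(0, 0) (39.6937, 0) (9.4052, 75) (0, 75)]  |A|=1841.2067
3. ⊥bis P1·P2 via (43.63,46.57): [(0, 0) (39.6937, 0) (9.4052, 75) (0, 75)]  |A|=1841.2067
4. ⊥bis P1·P3 via (40.54,46.24): [(0, 0) (39.6937, 0) (9.4052, 75) (0, 75)]  |A|=1841.2067
5. ⊥bis P1·P4 via (43.735,36.095): [(0, 0) (39.6937, 0) (9.4052, 75) (0, 75)]  |A|=1841.2067
6. canonical 4-gon: [(0, 0) (39.6937, 0) (9.4052, 75) (0, 75)]
7. shoelace: 1841.2067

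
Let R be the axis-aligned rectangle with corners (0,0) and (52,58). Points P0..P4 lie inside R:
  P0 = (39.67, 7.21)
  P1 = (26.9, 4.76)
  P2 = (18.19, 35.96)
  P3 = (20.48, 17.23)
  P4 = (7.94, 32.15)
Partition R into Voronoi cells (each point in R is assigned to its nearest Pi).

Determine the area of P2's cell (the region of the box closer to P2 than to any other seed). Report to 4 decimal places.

1. box [0,52]×[0,58]: [(0, 0) (52, 0) (52, 58) (0, 58)]
2. ⊥bis P2·P0 via (28.93,21.585): [(0, 0) (0.0395, 0) (52, 38.8213) (52, 58) (0, 58)]  |A|=2007.4122
3. ⊥bis P2·P1 via (22.545,20.36): [(0, 14.0662) (30.1213, 22.475) (52, 38.8213) (52, 58) (0, 58)]  |A|=1795.1229
4. ⊥bis P2·P3 via (19.335,26.595): [(0, 24.231) (38.8251, 28.9779) (52, 38.8213) (52, 58) (0, 58)]  |A|=1536.4543
5. ⊥bis P2·P4 via (13.065,34.055): [(15.99, 26.186) (38.8251, 28.9779) (52, 38.8213) (52, 58) (4.1645, 58)]  |A|=1200.228
6. canonical 5-gon: [(15.99, 26.186) (38.8251, 28.9779) (52, 38.8213) (52, 58) (4.1645, 58)]
7. shoelace: 1200.228

Area of P2's cell: 1200.2280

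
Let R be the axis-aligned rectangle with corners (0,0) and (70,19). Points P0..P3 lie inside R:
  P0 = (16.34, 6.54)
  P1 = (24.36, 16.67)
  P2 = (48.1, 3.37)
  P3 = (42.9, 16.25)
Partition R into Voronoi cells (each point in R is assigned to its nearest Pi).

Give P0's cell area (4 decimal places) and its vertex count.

1. box [0,70]×[0,19]: [(0, 0) (70, 0) (70, 19) (0, 19)]
2. ⊥bis P0·P1 via (20.35,11.605): [(0, 0) (35.0082, 0) (11.0094, 19) (0, 19)]  |A|=437.1674
3. ⊥bis P0·P2 via (32.22,4.955): [(0, 0) (31.7254, 0) (31.9658, 2.4086) (11.0094, 19) (0, 19)]  |A|=433.2139
4. ⊥bis P0·P3 via (29.62,11.395): [(0, 0) (31.7254, 0) (31.9658, 2.4086) (11.0094, 19) (0, 19)]  |A|=433.2139
5. canonical 5-gon: [(0, 0) (31.7254, 0) (31.9658, 2.4086) (11.0094, 19) (0, 19)]
6. shoelace: 433.2139

Area of P0's cell: 433.2139 (5 vertices)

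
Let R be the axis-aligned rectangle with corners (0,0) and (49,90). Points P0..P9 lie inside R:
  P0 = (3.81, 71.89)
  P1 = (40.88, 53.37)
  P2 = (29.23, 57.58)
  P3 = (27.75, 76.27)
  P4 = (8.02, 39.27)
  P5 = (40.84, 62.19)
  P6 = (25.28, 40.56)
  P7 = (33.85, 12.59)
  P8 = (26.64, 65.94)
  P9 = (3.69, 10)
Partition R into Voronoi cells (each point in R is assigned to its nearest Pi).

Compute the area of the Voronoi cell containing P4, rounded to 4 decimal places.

Area of P4's cell: 517.2949

1. box [0,49]×[0,90]: [(0, 0) (49, 0) (49, 90) (0, 90)]
2. ⊥bis P4·P0 via (5.915,55.58): [(0, 54.8166) (0, 0) (49, 0) (49, 61.1406)]  |A|=2840.9522
3. ⊥bis P4·P1 via (24.45,46.32): [(19.7125, 57.3607) (0, 54.8166) (0, 0) (44.3256, 0)]  |A|=1811.5603
4. ⊥bis P4·P2 via (18.625,48.425): [(28.4109, 37.0892) (11.7933, 56.3387) (0, 54.8166) (0, 0) (44.3256, 0)]  |A|=1726.8486
5. ⊥bis P4·P3 via (17.885,57.77): [(28.4109, 37.0892) (11.7933, 56.3387) (0, 54.8166) (0, 0) (44.3256, 0)]  |A|=1726.8486
6. ⊥bis P4·P5 via (24.43,50.73): [(28.4109, 37.0892) (11.7933, 56.3387) (0, 54.8166) (0, 0) (44.3256, 0)]  |A|=1726.8486
7. ⊥bis P4·P6 via (16.65,39.915): [(15.7665, 51.7363) (11.7933, 56.3387) (0, 54.8166) (0, 0) (19.6332, 0)]  |A|=970.1699
8. ⊥bis P4·P7 via (20.935,25.93): [(17.9138, 23.0051) (15.7665, 51.7363) (11.7933, 56.3387) (0, 54.8166) (0, 5.662)]  |A|=693.6241
9. ⊥bis P4·P8 via (17.33,52.605): [(17.9138, 23.0051) (15.7665, 51.7363) (11.7933, 56.3387) (0, 54.8166) (0, 5.662)]  |A|=693.6241
10. ⊥bis P4·P9 via (5.855,24.635): [(17.7759, 22.8715) (17.9138, 23.0051) (15.7665, 51.7363) (11.7933, 56.3387) (0, 54.8166) (0, 25.5011)]  |A|=517.2949
11. canonical 6-gon: [(17.7759, 22.8715) (17.9138, 23.0051) (15.7665, 51.7363) (11.7933, 56.3387) (0, 54.8166) (0, 25.5011)]
12. shoelace: 517.2949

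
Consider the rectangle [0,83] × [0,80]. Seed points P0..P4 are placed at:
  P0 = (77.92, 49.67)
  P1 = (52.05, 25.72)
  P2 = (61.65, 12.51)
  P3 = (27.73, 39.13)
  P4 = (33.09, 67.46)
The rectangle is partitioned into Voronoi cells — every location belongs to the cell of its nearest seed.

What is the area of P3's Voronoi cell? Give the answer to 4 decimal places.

1. box [0,83]×[0,80]: [(0, 0) (83, 0) (83, 80) (0, 80)]
2. ⊥bis P3·P0 via (52.825,44.4): [(0, 0) (62.1491, 0) (45.3489, 80) (0, 80)]  |A|=4299.9207
3. ⊥bis P3·P1 via (39.89,32.425): [(0, 0) (22.0109, 0) (51.0786, 52.7163) (45.3489, 80) (0, 80)]  |A|=3241.9534
4. ⊥bis P3·P2 via (44.69,25.82): [(0, 0) (22.0109, 0) (51.0786, 52.7163) (45.3489, 80) (0, 80)]  |A|=3241.9534
5. ⊥bis P3·P4 via (30.41,53.295): [(0, 59.0485) (0, 0) (22.0109, 0) (49.415, 49.6993)]  |A|=2005.9051
6. canonical 4-gon: [(0, 59.0485) (0, 0) (22.0109, 0) (49.415, 49.6993)]
7. shoelace: 2005.9051

Area of P3's cell: 2005.9051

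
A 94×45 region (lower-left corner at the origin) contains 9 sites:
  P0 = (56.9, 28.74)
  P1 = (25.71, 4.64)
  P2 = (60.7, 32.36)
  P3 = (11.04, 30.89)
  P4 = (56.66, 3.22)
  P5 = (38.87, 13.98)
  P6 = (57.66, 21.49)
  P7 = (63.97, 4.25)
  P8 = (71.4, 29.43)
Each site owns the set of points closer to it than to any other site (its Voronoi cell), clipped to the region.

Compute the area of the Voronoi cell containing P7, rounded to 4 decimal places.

Area of P7's cell: 447.2050

1. box [0,94]×[0,45]: [(0, 0) (94, 0) (94, 45) (0, 45)]
2. ⊥bis P7·P0 via (60.435,16.495): [(3.2974, 0) (94, 0) (94, 26.1849)]  |A|=1187.5167
3. ⊥bis P7·P1 via (44.84,4.445): [(44.9172, 12.0152) (44.7947, 0) (94, 0) (94, 26.1849)]  |A|=938.2185
4. ⊥bis P7·P2 via (62.335,18.305): [(69.6539, 19.1564) (44.9172, 12.0152) (44.7947, 0) (94, 0) (94, 21.9885)]  |A|=887.1366
5. ⊥bis P7·P3 via (37.505,17.57): [(69.6539, 19.1564) (44.9172, 12.0152) (44.7947, 0) (94, 0) (94, 21.9885)]  |A|=887.1366
6. ⊥bis P7·P4 via (60.315,3.735): [(69.6539, 19.1564) (58.592, 15.963) (60.8413, 0) (94, 0) (94, 21.9885)]  |A|=677.1499
7. ⊥bis P7·P5 via (51.42,9.115): [(69.6539, 19.1564) (58.592, 15.963) (60.8413, 0) (94, 0) (94, 21.9885)]  |A|=677.1499
8. ⊥bis P7·P6 via (60.815,12.87): [(81.8746, 20.578) (59.1155, 12.248) (60.8413, 0) (94, 0) (94, 21.9885)]  |A|=621.0446
9. ⊥bis P7·P8 via (67.685,16.84): [(69.8867, 16.1903) (59.1155, 12.248) (60.8413, 0) (94, 0) (94, 9.0751)]  |A|=447.205
10. canonical 5-gon: [(69.8867, 16.1903) (59.1155, 12.248) (60.8413, 0) (94, 0) (94, 9.0751)]
11. shoelace: 447.205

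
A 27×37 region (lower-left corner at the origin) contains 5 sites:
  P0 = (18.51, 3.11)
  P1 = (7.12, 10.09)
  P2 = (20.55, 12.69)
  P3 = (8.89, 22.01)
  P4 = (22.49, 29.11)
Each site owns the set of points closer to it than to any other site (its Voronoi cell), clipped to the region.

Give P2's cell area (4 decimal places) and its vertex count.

1. box [0,27]×[0,37]: [(0, 0) (27, 0) (27, 37) (0, 37)]
2. ⊥bis P2·P0 via (19.53,7.9): [(0, 12.0588) (27, 6.3093) (27, 37) (0, 37)]  |A|=751.0306
3. ⊥bis P2·P1 via (13.835,11.39): [(14.2948, 9.0148) (27, 6.3093) (27, 37) (8.877, 37)]  |A|=448.5532
4. ⊥bis P2·P3 via (14.72,17.35): [(13.0787, 15.2966) (14.2948, 9.0148) (27, 6.3093) (27, 32.7132)]  |A|=222.0488
5. ⊥bis P2·P4 via (21.52,20.9): [(17.8995, 21.3278) (13.0787, 15.2966) (14.2948, 9.0148) (27, 6.3093) (27, 20.2525)]  |A|=165.3496
6. canonical 5-gon: [(17.8995, 21.3278) (13.0787, 15.2966) (14.2948, 9.0148) (27, 6.3093) (27, 20.2525)]
7. shoelace: 165.3496

Area of P2's cell: 165.3496 (5 vertices)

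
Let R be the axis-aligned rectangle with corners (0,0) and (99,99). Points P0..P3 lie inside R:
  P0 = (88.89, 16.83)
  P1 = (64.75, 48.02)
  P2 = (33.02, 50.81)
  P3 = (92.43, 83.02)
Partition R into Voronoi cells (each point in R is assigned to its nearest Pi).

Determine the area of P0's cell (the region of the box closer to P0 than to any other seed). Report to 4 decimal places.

Area of P0's cell: 1566.9725

1. box [0,99]×[0,99]: [(0, 0) (99, 0) (99, 99) (0, 99)]
2. ⊥bis P0·P1 via (76.82,32.425): [(34.9254, 0) (99, 0) (99, 49.5916)]  |A|=1588.78
3. ⊥bis P0·P2 via (60.955,33.82): [(45.2421, 7.9847) (40.3858, 0) (99, 0) (99, 49.5916)]  |A|=1566.9802
4. ⊥bis P0·P3 via (90.66,49.925): [(98.8639, 49.4862) (45.2421, 7.9847) (40.3858, 0) (99, 0) (99, 49.479)]  |A|=1566.9725
5. canonical 5-gon: [(98.8639, 49.4862) (45.2421, 7.9847) (40.3858, 0) (99, 0) (99, 49.479)]
6. shoelace: 1566.9725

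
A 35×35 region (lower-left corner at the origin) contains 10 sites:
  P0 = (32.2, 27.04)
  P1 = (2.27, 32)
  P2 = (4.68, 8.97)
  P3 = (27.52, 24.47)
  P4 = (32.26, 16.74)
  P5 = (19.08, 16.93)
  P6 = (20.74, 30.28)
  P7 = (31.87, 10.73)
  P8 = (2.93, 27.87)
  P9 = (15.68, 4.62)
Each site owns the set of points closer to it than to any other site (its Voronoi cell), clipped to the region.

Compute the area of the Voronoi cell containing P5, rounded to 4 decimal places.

Area of P5's cell: 182.4666

1. box [0,35]×[0,35]: [(0, 0) (35, 0) (35, 35) (0, 35)]
2. ⊥bis P5·P0 via (25.64,21.985): [(0, 0) (35, 0) (35, 9.8383) (15.6109, 35) (0, 35)]  |A|=981.0687
3. ⊥bis P5·P1 via (10.675,24.465): [(0, 12.5575) (0, 0) (35, 0) (35, 9.8383) (17.695, 32.2955)]  |A|=761.3988
4. ⊥bis P5·P2 via (11.88,12.95): [(7.483, 20.9044) (19.0385, 0) (35, 0) (35, 9.8383) (17.695, 32.2955)]  |A|=515.4212
5. ⊥bis P5·P3 via (23.3,20.7): [(15.3138, 29.6394) (7.483, 20.9044) (19.0385, 0) (35, 0) (35, 7.6034)]  |A|=443.7051
6. ⊥bis P5·P4 via (25.67,16.835): [(25.6872, 18.0279) (15.3138, 29.6394) (7.483, 20.9044) (19.0385, 0) (25.4273, 0)]  |A|=322.0128
7. ⊥bis P5·P6 via (19.91,23.605): [(25.6872, 18.0279) (20.8041, 23.4938) (10.9076, 24.7244) (7.483, 20.9044) (19.0385, 0) (25.4273, 0)]  |A|=294.9808
8. ⊥bis P5·P7 via (25.475,13.83): [(25.6313, 14.1525) (25.6872, 18.0279) (20.8041, 23.4938) (10.9076, 24.7244) (7.483, 20.9044) (18.8959, 0.2579)]  |A|=247.9126
9. ⊥bis P5·P8 via (11.005,22.4): [(25.6313, 14.1525) (25.6872, 18.0279) (20.8041, 23.4938) (12.4497, 24.5327) (8.6104, 18.8649) (18.8959, 0.2579)]  |A|=237.529
10. ⊥bis P5·P9 via (17.38,10.775): [(23.2131, 9.1639) (25.6313, 14.1525) (25.6872, 18.0279) (20.8041, 23.4938) (12.4497, 24.5327) (8.6104, 18.8649) (12.3079, 12.1759)]  |A|=182.4666
11. canonical 7-gon: [(23.2131, 9.1639) (25.6313, 14.1525) (25.6872, 18.0279) (20.8041, 23.4938) (12.4497, 24.5327) (8.6104, 18.8649) (12.3079, 12.1759)]
12. shoelace: 182.4666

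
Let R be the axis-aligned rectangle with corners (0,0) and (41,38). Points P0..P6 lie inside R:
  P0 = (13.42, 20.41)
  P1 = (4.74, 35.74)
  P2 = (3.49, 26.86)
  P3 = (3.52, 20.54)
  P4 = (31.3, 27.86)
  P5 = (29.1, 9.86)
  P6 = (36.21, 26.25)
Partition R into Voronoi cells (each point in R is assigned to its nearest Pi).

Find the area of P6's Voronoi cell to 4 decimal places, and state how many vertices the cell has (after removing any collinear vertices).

1. box [0,41]×[0,38]: [(0, 0) (41, 0) (41, 38) (0, 38)]
2. ⊥bis P6·P0 via (24.815,23.33): [(30.7934, 0) (41, 0) (41, 38) (21.0558, 38)]  |A|=572.8662
3. ⊥bis P6·P1 via (20.475,30.995): [(21.7594, 35.2542) (30.7934, 0) (41, 0) (41, 38) (22.5874, 38)]  |A|=570.7634
4. ⊥bis P6·P2 via (19.85,26.555): [(21.7594, 35.2542) (30.7934, 0) (41, 0) (41, 38) (22.5874, 38)]  |A|=570.7634
5. ⊥bis P6·P3 via (19.865,23.395): [(21.7594, 35.2542) (30.7934, 0) (41, 0) (41, 38) (22.5874, 38)]  |A|=570.7634
6. ⊥bis P6·P4 via (33.755,27.055): [(28.2009, 10.1168) (30.7934, 0) (41, 0) (41, 38) (37.3439, 38)]  |A|=345.7836
7. ⊥bis P6·P5 via (32.655,18.055): [(31.0344, 18.758) (41, 14.4349) (41, 38) (37.3439, 38)]  |A|=152.5954
8. canonical 4-gon: [(31.0344, 18.758) (41, 14.4349) (41, 38) (37.3439, 38)]
9. shoelace: 152.5954

Area of P6's cell: 152.5954 (4 vertices)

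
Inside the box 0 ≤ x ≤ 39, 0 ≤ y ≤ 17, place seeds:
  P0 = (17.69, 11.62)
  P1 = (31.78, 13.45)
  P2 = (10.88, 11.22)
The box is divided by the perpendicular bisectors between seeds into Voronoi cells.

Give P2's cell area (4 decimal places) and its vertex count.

Area of P2's cell: 245.7607 (4 vertices)

1. box [0,39]×[0,17]: [(0, 0) (39, 0) (39, 17) (0, 17)]
2. ⊥bis P2·P0 via (14.285,11.42): [(0, 0) (14.9558, 0) (13.9572, 17) (0, 17)]  |A|=245.7607
3. ⊥bis P2·P1 via (21.33,12.335): [(0, 0) (14.9558, 0) (13.9572, 17) (0, 17)]  |A|=245.7607
4. canonical 4-gon: [(0, 0) (14.9558, 0) (13.9572, 17) (0, 17)]
5. shoelace: 245.7607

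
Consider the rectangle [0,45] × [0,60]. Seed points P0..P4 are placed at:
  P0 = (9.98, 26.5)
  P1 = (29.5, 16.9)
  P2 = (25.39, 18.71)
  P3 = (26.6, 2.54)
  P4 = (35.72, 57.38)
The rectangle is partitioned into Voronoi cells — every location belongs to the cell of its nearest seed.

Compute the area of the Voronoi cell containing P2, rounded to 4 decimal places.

1. box [0,45]×[0,60]: [(0, 0) (45, 0) (45, 60) (0, 60)]
2. ⊥bis P2·P0 via (17.685,22.605): [(6.2578, 0) (45, 0) (45, 60) (36.5888, 60)]  |A|=1414.6026
3. ⊥bis P2·P1 via (27.445,17.805): [(6.2578, 0) (19.6039, 0) (45, 57.6675) (45, 60) (36.5888, 60)]  |A|=682.3374
4. ⊥bis P2·P3 via (25.995,10.625): [(11.0641, 9.5077) (24.2247, 10.4925) (45, 57.6675) (45, 60) (36.5888, 60)]  |A|=552.1237
5. ⊥bis P2·P4 via (30.555,38.045): [(26.0927, 39.237) (11.0641, 9.5077) (24.2247, 10.4925) (35.7476, 36.6579)]  |A|=329.3978
6. canonical 4-gon: [(26.0927, 39.237) (11.0641, 9.5077) (24.2247, 10.4925) (35.7476, 36.6579)]
7. shoelace: 329.3978

Area of P2's cell: 329.3978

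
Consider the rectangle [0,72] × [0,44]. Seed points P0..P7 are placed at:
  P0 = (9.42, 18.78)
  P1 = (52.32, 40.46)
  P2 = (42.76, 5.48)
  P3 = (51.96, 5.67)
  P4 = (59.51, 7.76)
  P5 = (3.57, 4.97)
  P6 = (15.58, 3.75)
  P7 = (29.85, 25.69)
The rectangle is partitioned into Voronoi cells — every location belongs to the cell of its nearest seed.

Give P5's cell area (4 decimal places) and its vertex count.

Area of P5's cell: 121.5414 (4 vertices)

1. box [0,72]×[0,44]: [(0, 0) (72, 0) (72, 44) (0, 44)]
2. ⊥bis P5·P0 via (6.495,11.875): [(0, 14.6263) (0, 0) (34.5281, 0)]  |A|=252.5097
3. ⊥bis P5·P1 via (27.945,22.715): [(0, 14.6263) (0, 0) (34.5281, 0)]  |A|=252.5097
4. ⊥bis P5·P2 via (23.165,5.225): [(23.1704, 4.8112) (0, 14.6263) (0, 0) (23.233, 0)]  |A|=225.3381
5. ⊥bis P5·P3 via (27.765,5.32): [(23.1704, 4.8112) (0, 14.6263) (0, 0) (23.233, 0)]  |A|=225.3381
6. ⊥bis P5·P4 via (31.54,6.365): [(23.1704, 4.8112) (0, 14.6263) (0, 0) (23.233, 0)]  |A|=225.3381
7. ⊥bis P5·P6 via (9.575,4.36): [(10.1798, 10.3141) (0, 14.6263) (0, 0) (9.1321, 0)]  |A|=121.5414
8. ⊥bis P5·P7 via (16.71,15.33): [(10.1798, 10.3141) (0, 14.6263) (0, 0) (9.1321, 0)]  |A|=121.5414
9. canonical 4-gon: [(10.1798, 10.3141) (0, 14.6263) (0, 0) (9.1321, 0)]
10. shoelace: 121.5414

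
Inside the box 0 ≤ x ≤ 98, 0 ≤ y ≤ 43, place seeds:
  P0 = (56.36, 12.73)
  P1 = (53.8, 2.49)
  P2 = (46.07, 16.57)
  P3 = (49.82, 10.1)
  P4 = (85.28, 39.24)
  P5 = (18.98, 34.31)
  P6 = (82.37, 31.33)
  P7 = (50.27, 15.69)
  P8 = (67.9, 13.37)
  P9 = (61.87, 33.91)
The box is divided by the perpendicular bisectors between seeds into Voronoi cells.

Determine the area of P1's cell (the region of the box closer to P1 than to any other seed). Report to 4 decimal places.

1. box [0,98]×[0,43]: [(0, 0) (98, 0) (98, 43) (0, 43)]
2. ⊥bis P1·P0 via (55.08,7.61): [(0, 21.38) (0, 0) (85.52, 0)]  |A|=914.2088
3. ⊥bis P1·P2 via (49.935,9.53): [(49.1418, 9.0945) (32.5763, 0) (85.52, 0)]  |A|=240.7492
4. ⊥bis P1·P3 via (51.81,6.295): [(54.5687, 7.7378) (39.7736, 0) (85.52, 0)]  |A|=176.9886
5. ⊥bis P1·P4 via (69.54,20.865): [(54.5687, 7.7378) (39.7736, 0) (85.52, 0)]  |A|=176.9886
6. ⊥bis P1·P5 via (36.39,18.4): [(54.5687, 7.7378) (39.7736, 0) (85.52, 0)]  |A|=176.9886
7. ⊥bis P1·P6 via (68.085,16.91): [(85.0315, 0.1221) (54.5687, 7.7378) (39.7736, 0) (85.1548, 0)]  |A|=176.9663
8. ⊥bis P1·P7 via (52.035,9.09): [(85.0315, 0.1221) (54.5687, 7.7378) (39.7736, 0) (85.1548, 0)]  |A|=176.9663
9. ⊥bis P1·P8 via (60.85,7.93): [(62.5351, 5.7462) (54.5687, 7.7378) (39.7736, 0) (66.969, 0)]  |A|=123.6895
10. ⊥bis P1·P9 via (57.835,18.2): [(62.5351, 5.7462) (54.5687, 7.7378) (39.7736, 0) (66.969, 0)]  |A|=123.6895
11. canonical 4-gon: [(62.5351, 5.7462) (54.5687, 7.7378) (39.7736, 0) (66.969, 0)]
12. shoelace: 123.6895

Area of P1's cell: 123.6895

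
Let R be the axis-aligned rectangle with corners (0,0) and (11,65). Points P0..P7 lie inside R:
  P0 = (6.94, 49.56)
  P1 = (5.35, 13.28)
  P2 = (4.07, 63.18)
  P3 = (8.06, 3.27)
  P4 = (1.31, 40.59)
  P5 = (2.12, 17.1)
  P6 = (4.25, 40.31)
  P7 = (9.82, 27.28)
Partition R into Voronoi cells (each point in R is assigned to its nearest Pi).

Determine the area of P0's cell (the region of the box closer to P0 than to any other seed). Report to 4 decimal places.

1. box [0,11]×[0,65]: [(0, 0) (11, 0) (11, 65) (0, 65)]
2. ⊥bis P0·P1 via (6.145,31.42): [(0, 31.6893) (11, 31.2072) (11, 65) (0, 65)]  |A|=369.0691
3. ⊥bis P0·P2 via (5.505,56.37): [(0, 55.21) (0, 31.6893) (11, 31.2072) (11, 57.5279)]  |A|=274.1275
4. ⊥bis P0·P3 via (7.5,26.415): [(0, 55.21) (0, 31.6893) (11, 31.2072) (11, 57.5279)]  |A|=274.1275
5. ⊥bis P0·P4 via (4.125,45.075): [(0, 55.21) (0, 47.664) (11, 40.7599) (11, 57.5279)]  |A|=133.7266
6. ⊥bis P0·P5 via (4.53,33.33): [(0, 55.21) (0, 47.664) (11, 40.7599) (11, 57.5279)]  |A|=133.7266
7. ⊥bis P0·P6 via (5.595,44.935): [(0, 55.21) (0, 47.664) (3.2715, 45.6107) (11, 43.3632) (11, 57.5279)]  |A|=123.667
8. ⊥bis P0·P7 via (8.38,38.42): [(0, 55.21) (0, 47.664) (3.2715, 45.6107) (11, 43.3632) (11, 57.5279)]  |A|=123.667
9. canonical 5-gon: [(0, 55.21) (0, 47.664) (3.2715, 45.6107) (11, 43.3632) (11, 57.5279)]
10. shoelace: 123.667

Area of P0's cell: 123.6670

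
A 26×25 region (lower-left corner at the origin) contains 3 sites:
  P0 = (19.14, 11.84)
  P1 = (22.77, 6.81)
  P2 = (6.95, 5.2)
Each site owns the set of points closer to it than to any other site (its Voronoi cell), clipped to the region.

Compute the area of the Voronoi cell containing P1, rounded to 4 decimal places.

1. box [0,26]×[0,25]: [(0, 0) (26, 0) (26, 25) (0, 25)]
2. ⊥bis P1·P0 via (20.955,9.325): [(8.0336, 0) (26, 0) (26, 12.9658)]  |A|=116.4747
3. ⊥bis P1·P2 via (14.86,6.005): [(14.9623, 5.0002) (15.4711, 0) (26, 0) (26, 12.9658)]  |A|=97.88
4. canonical 4-gon: [(14.9623, 5.0002) (15.4711, 0) (26, 0) (26, 12.9658)]
5. shoelace: 97.88

Area of P1's cell: 97.8800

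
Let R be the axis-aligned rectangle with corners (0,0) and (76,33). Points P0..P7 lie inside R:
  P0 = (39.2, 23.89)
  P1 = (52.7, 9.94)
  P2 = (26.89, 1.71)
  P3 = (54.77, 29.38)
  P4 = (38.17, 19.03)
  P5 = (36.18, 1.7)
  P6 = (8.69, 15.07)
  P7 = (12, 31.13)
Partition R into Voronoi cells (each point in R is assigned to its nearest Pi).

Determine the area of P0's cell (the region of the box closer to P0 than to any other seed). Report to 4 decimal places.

1. box [0,76]×[0,33]: [(0, 0) (76, 0) (76, 33) (0, 33)]
2. ⊥bis P0·P1 via (45.95,16.915): [(0, 0) (28.4712, 0) (62.5712, 33) (0, 33)]  |A|=1502.1985
3. ⊥bis P0·P2 via (33.045,12.8): [(0, 31.1401) (38.5441, 9.748) (62.5712, 33) (0, 33)]  |A|=763.2965
4. ⊥bis P0·P3 via (46.985,26.635): [(0, 31.1401) (38.5441, 9.748) (49.277, 20.1347) (44.7407, 33) (0, 33)]  |A|=648.5992
5. ⊥bis P0·P4 via (38.685,21.46): [(0, 31.1401) (4.3182, 28.7435) (48.4976, 19.3804) (49.277, 20.1347) (44.7407, 33) (0, 33)]  |A|=389.2249
6. ⊥bis P0·P5 via (37.69,12.795): [(0, 31.1401) (4.3182, 28.7435) (48.4976, 19.3804) (49.277, 20.1347) (44.7407, 33) (0, 33)]  |A|=389.2249
7. ⊥bis P0·P6 via (23.945,19.48): [(22.3732, 24.917) (48.4976, 19.3804) (49.277, 20.1347) (44.7407, 33) (20.0366, 33)]  |A|=274.0678
8. ⊥bis P0·P7 via (25.6,27.51): [(24.7744, 24.4081) (48.4976, 19.3804) (49.277, 20.1347) (44.7407, 33) (27.0613, 33)]  |A|=234.7804
9. canonical 5-gon: [(24.7744, 24.4081) (48.4976, 19.3804) (49.277, 20.1347) (44.7407, 33) (27.0613, 33)]
10. shoelace: 234.7804

Area of P0's cell: 234.7804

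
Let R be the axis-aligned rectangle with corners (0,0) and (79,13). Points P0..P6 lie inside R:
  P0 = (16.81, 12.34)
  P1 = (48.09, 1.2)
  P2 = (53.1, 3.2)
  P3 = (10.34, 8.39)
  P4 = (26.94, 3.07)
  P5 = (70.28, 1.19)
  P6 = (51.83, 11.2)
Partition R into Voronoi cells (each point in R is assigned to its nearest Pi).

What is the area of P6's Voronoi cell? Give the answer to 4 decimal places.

1. box [0,79]×[0,13]: [(0, 0) (79, 0) (79, 13) (0, 13)]
2. ⊥bis P6·P0 via (34.32,11.77): [(33.9369, 0) (79, 0) (79, 13) (34.36, 13)]  |A|=583.0702
3. ⊥bis P6·P1 via (49.96,6.2): [(34.329, 12.046) (66.5375, 0) (79, 0) (79, 13) (34.36, 13)]  |A|=386.7163
4. ⊥bis P6·P2 via (52.465,7.2): [(34.329, 12.046) (48.8294, 6.6228) (79, 11.4124) (79, 13) (34.36, 13)]  |A|=173.2878
5. ⊥bis P6·P3 via (31.085,9.795): [(34.329, 12.046) (48.8294, 6.6228) (79, 11.4124) (79, 13) (34.36, 13)]  |A|=173.2878
6. ⊥bis P6·P4 via (39.385,7.135): [(38.2613, 10.5753) (48.8294, 6.6228) (79, 11.4124) (79, 13) (37.4693, 13)]  |A|=167.6198
7. ⊥bis P6·P5 via (61.055,6.195): [(38.2613, 10.5753) (48.8294, 6.6228) (62.4612, 8.7869) (64.747, 13) (37.4693, 13)]  |A|=124.467
8. canonical 5-gon: [(38.2613, 10.5753) (48.8294, 6.6228) (62.4612, 8.7869) (64.747, 13) (37.4693, 13)]
9. shoelace: 124.467

Area of P6's cell: 124.4670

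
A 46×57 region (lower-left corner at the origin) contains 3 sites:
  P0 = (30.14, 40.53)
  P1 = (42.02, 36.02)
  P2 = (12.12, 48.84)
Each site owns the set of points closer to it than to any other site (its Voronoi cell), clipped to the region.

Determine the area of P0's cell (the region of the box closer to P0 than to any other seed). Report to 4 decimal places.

Area of P0's cell: 1066.0654

1. box [0,46]×[0,57]: [(0, 0) (46, 0) (46, 57) (0, 57)]
2. ⊥bis P0·P1 via (36.08,38.275): [(0, 0) (21.5497, 0) (43.1886, 57) (0, 57)]  |A|=1845.0399
3. ⊥bis P0·P2 via (21.13,44.685): [(0.5233, 0) (21.5497, 0) (43.1886, 57) (26.8091, 57)]  |A|=1066.0654
4. canonical 4-gon: [(0.5233, 0) (21.5497, 0) (43.1886, 57) (26.8091, 57)]
5. shoelace: 1066.0654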